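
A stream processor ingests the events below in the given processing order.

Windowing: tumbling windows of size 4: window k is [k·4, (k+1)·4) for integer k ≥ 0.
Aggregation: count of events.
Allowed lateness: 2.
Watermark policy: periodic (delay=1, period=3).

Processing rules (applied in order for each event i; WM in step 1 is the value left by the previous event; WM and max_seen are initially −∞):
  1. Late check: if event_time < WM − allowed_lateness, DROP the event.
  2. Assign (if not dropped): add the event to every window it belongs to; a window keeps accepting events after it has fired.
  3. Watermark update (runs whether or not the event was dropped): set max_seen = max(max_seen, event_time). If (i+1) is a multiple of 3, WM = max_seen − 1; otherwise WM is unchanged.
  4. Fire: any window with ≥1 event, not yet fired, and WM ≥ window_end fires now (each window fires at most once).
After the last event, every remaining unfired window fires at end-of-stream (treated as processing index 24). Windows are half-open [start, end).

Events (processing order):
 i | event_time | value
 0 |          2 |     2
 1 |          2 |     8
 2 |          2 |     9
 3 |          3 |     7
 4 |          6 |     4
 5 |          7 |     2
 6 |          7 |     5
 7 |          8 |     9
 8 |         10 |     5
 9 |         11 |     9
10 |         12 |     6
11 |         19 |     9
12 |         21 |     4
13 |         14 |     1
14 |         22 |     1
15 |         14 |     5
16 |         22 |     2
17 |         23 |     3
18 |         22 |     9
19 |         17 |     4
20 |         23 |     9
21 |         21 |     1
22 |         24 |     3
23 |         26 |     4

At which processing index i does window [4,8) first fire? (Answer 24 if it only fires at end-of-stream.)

i=0 t=2 v=2: → [0,4); WM=−∞
i=1 t=2 v=8: → [0,4); WM=−∞
i=2 t=2 v=9: → [0,4); WM=1
i=3 t=3 v=7: → [0,4); WM=1
i=4 t=6 v=4: → [4,8); WM=1
i=5 t=7 v=2: → [4,8); WM=6; [0,4) fires=4
i=6 t=7 v=5: → [4,8); WM=6
i=7 t=8 v=9: → [8,12); WM=6
i=8 t=10 v=5: → [8,12); WM=9; [4,8) fires=3
i=9 t=11 v=9: → [8,12); WM=9
i=10 t=12 v=6: → [12,16); WM=9
i=11 t=19 v=9: → [16,20); WM=18; [8,12) fires=3 [12,16) fires=1
i=12 t=21 v=4: → [20,24); WM=18
i=13 t=14 v=1: DROP (t<18-2); WM=18
i=14 t=22 v=1: → [20,24); WM=21; [16,20) fires=1
i=15 t=14 v=5: DROP (t<21-2); WM=21
i=16 t=22 v=2: → [20,24); WM=21
i=17 t=23 v=3: → [20,24); WM=22
i=18 t=22 v=9: → [20,24); WM=22
i=19 t=17 v=4: DROP (t<22-2); WM=22
i=20 t=23 v=9: → [20,24); WM=22
i=21 t=21 v=1: → [20,24); WM=22
i=22 t=24 v=3: → [24,28); WM=22
i=23 t=26 v=4: → [24,28); WM=25; [20,24) fires=7

8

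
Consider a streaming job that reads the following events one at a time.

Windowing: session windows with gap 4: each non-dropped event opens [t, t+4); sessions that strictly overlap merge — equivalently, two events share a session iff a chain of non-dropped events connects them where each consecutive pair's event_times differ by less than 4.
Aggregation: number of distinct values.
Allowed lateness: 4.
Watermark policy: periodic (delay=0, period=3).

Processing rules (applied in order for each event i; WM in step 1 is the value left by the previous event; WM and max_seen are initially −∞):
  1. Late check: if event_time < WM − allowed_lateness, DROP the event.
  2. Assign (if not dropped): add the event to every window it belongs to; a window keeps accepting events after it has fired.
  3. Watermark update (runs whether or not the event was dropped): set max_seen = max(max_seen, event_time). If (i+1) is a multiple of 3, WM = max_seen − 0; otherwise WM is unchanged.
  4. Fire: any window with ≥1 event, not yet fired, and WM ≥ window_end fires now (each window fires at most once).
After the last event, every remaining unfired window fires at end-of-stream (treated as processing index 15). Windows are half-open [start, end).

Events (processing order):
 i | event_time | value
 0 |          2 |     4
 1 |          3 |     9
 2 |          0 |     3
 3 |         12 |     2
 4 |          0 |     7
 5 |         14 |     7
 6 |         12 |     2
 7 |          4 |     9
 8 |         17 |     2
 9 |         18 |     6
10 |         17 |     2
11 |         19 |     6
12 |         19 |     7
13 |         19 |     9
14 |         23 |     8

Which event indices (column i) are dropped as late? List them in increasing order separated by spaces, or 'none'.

7

i=0 t=2 v=4: → [2,6); WM=−∞
i=1 t=3 v=9: → [2,7); WM=−∞
i=2 t=0 v=3: → [0,7); WM=3
i=3 t=12 v=2: → [12,16); WM=3
i=4 t=0 v=7: → [0,7); WM=3
i=5 t=14 v=7: → [12,18); WM=14
i=6 t=12 v=2: → [12,18); WM=14
i=7 t=4 v=9: DROP (t<14-4); WM=14
i=8 t=17 v=2: → [12,21); WM=17
i=9 t=18 v=6: → [12,22); WM=17
i=10 t=17 v=2: → [12,22); WM=17
i=11 t=19 v=6: → [12,23); WM=19
i=12 t=19 v=7: → [12,23); WM=19
i=13 t=19 v=9: → [12,23); WM=19
i=14 t=23 v=8: → [23,27); WM=23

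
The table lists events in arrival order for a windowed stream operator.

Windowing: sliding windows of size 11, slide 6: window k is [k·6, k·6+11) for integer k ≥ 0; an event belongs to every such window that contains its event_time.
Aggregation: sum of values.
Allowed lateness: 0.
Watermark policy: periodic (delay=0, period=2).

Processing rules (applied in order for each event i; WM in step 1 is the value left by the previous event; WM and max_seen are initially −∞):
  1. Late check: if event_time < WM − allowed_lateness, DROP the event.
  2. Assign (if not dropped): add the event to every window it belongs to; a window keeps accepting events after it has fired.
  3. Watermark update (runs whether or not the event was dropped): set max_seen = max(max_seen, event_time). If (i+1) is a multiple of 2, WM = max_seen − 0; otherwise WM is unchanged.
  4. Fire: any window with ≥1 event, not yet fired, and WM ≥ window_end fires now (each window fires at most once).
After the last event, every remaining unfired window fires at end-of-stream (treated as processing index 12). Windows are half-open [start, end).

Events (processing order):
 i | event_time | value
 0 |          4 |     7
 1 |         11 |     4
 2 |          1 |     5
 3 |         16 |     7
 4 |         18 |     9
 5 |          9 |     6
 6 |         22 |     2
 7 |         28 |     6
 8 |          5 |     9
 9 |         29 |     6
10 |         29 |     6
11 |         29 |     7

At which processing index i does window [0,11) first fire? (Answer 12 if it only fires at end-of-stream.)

1

i=0 t=4 v=7: → [0,11); WM=−∞
i=1 t=11 v=4: → [6,17); WM=11; [0,11) fires=7
i=2 t=1 v=5: DROP (t<11-0); WM=11
i=3 t=16 v=7: → [12,23),[6,17); WM=16
i=4 t=18 v=9: → [18,29),[12,23); WM=16
i=5 t=9 v=6: DROP (t<16-0); WM=18; [6,17) fires=11
i=6 t=22 v=2: → [18,29),[12,23); WM=18
i=7 t=28 v=6: → [24,35),[18,29); WM=28; [12,23) fires=18
i=8 t=5 v=9: DROP (t<28-0); WM=28
i=9 t=29 v=6: → [24,35); WM=29; [18,29) fires=17
i=10 t=29 v=6: → [24,35); WM=29
i=11 t=29 v=7: → [24,35); WM=29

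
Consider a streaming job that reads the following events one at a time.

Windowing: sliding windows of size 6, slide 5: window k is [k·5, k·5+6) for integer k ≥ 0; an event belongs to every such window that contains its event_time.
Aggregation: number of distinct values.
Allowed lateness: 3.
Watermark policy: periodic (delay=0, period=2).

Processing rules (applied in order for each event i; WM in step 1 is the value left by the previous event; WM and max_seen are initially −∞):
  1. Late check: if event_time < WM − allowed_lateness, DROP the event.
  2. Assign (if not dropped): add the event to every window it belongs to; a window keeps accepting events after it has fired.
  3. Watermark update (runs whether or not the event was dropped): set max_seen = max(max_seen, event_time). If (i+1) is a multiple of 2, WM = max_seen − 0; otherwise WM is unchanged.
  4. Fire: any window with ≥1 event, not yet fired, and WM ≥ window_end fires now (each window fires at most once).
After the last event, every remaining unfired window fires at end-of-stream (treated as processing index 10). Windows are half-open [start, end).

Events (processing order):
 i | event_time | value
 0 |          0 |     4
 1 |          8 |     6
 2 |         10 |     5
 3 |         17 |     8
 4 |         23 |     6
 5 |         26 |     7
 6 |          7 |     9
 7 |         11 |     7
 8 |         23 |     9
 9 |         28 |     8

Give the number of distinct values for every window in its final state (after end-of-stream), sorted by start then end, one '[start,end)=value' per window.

i=0 t=0 v=4: → [0,6); WM=−∞
i=1 t=8 v=6: → [5,11); WM=8; [0,6) fires=1
i=2 t=10 v=5: → [10,16),[5,11); WM=8
i=3 t=17 v=8: → [15,21); WM=17; [5,11) fires=2 [10,16) fires=1
i=4 t=23 v=6: → [20,26); WM=17
i=5 t=26 v=7: → [25,31); WM=26; [15,21) fires=1 [20,26) fires=1
i=6 t=7 v=9: DROP (t<26-3); WM=26
i=7 t=11 v=7: DROP (t<26-3); WM=26
i=8 t=23 v=9: → [20,26); WM=26
i=9 t=28 v=8: → [25,31); WM=28

[0,6)=1 [5,11)=2 [10,16)=1 [15,21)=1 [20,26)=2 [25,31)=2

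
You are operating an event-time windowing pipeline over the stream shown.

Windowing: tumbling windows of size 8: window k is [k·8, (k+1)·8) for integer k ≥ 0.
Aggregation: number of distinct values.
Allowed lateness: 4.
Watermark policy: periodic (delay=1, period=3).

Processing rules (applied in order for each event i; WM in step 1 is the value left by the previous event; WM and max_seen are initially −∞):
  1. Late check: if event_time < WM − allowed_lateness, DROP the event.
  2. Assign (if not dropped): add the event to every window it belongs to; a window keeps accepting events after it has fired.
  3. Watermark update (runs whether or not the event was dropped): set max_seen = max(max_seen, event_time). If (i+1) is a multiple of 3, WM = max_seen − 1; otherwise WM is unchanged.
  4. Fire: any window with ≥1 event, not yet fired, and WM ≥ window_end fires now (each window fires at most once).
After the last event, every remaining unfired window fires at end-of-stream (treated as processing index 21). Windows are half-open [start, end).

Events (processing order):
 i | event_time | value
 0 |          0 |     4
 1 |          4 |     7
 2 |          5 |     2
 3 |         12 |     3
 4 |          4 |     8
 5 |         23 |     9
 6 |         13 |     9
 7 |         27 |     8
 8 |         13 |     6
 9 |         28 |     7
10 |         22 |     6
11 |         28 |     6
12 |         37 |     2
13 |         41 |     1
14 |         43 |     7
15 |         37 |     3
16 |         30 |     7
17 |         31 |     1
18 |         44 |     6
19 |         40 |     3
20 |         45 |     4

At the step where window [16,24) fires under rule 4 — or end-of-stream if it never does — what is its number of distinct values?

1

i=0 t=0 v=4: → [0,8); WM=−∞
i=1 t=4 v=7: → [0,8); WM=−∞
i=2 t=5 v=2: → [0,8); WM=4
i=3 t=12 v=3: → [8,16); WM=4
i=4 t=4 v=8: → [0,8); WM=4
i=5 t=23 v=9: → [16,24); WM=22; [0,8) fires=4 [8,16) fires=1
i=6 t=13 v=9: DROP (t<22-4); WM=22
i=7 t=27 v=8: → [24,32); WM=22
i=8 t=13 v=6: DROP (t<22-4); WM=26; [16,24) fires=1
i=9 t=28 v=7: → [24,32); WM=26
i=10 t=22 v=6: → [16,24); WM=26
i=11 t=28 v=6: → [24,32); WM=27
i=12 t=37 v=2: → [32,40); WM=27
i=13 t=41 v=1: → [40,48); WM=27
i=14 t=43 v=7: → [40,48); WM=42; [24,32) fires=3 [32,40) fires=1
i=15 t=37 v=3: DROP (t<42-4); WM=42
i=16 t=30 v=7: DROP (t<42-4); WM=42
i=17 t=31 v=1: DROP (t<42-4); WM=42
i=18 t=44 v=6: → [40,48); WM=42
i=19 t=40 v=3: → [40,48); WM=42
i=20 t=45 v=4: → [40,48); WM=44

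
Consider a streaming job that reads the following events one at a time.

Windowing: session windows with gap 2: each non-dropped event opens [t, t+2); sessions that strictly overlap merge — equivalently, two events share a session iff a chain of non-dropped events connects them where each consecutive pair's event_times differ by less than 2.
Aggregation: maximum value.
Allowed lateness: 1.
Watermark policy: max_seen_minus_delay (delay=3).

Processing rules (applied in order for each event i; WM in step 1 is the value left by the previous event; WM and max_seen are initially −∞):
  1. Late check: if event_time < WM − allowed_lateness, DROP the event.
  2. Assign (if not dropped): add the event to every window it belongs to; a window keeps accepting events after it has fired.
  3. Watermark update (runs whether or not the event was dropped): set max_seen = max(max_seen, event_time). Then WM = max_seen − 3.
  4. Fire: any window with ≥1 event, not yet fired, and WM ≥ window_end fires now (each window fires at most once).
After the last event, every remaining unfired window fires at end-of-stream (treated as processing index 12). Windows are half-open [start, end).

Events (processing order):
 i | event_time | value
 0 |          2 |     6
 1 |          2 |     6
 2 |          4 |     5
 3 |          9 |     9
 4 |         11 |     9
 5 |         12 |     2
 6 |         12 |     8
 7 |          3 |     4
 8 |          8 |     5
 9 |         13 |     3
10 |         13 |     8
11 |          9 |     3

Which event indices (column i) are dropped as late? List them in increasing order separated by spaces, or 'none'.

i=0 t=2 v=6: → [2,4); WM=-1
i=1 t=2 v=6: → [2,4); WM=-1
i=2 t=4 v=5: → [4,6); WM=1
i=3 t=9 v=9: → [9,11); WM=6
i=4 t=11 v=9: → [11,13); WM=8
i=5 t=12 v=2: → [11,14); WM=9
i=6 t=12 v=8: → [11,14); WM=9
i=7 t=3 v=4: DROP (t<9-1); WM=9
i=8 t=8 v=5: → [8,11); WM=9
i=9 t=13 v=3: → [11,15); WM=10
i=10 t=13 v=8: → [11,15); WM=10
i=11 t=9 v=3: → [8,11); WM=10

7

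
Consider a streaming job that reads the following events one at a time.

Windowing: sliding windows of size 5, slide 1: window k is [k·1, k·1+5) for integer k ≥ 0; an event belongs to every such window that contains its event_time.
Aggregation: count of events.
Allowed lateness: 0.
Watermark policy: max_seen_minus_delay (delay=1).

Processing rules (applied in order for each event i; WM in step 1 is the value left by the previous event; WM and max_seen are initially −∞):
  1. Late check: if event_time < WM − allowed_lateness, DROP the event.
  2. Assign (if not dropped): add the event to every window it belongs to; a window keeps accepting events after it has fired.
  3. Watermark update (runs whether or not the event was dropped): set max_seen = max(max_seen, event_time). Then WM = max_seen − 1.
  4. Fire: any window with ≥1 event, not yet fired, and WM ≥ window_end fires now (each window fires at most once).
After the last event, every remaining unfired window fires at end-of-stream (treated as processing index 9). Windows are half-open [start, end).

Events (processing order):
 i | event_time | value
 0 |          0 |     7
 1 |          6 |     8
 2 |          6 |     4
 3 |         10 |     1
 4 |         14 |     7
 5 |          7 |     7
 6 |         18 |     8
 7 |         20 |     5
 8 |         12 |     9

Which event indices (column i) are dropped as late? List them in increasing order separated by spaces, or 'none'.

5 8

i=0 t=0 v=7: → [0,5); WM=-1
i=1 t=6 v=8: → [6,11),[5,10),[4,9),[3,8),[2,7); WM=5; [0,5) fires=1
i=2 t=6 v=4: → [6,11),[5,10),[4,9),[3,8),[2,7); WM=5
i=3 t=10 v=1: → [10,15),[9,14),[8,13),[7,12),[6,11); WM=9; [2,7) fires=2 [3,8) fires=2 [4,9) fires=2
i=4 t=14 v=7: → [14,19),[13,18),[12,17),[11,16),[10,15); WM=13; [5,10) fires=2 [6,11) fires=3 [7,12) fires=1 [8,13) fires=1
i=5 t=7 v=7: DROP (t<13-0); WM=13
i=6 t=18 v=8: → [18,23),[17,22),[16,21),[15,20),[14,19); WM=17; [9,14) fires=1 [10,15) fires=2 [11,16) fires=1 [12,17) fires=1
i=7 t=20 v=5: → [20,25),[19,24),[18,23),[17,22),[16,21); WM=19; [13,18) fires=1 [14,19) fires=2
i=8 t=12 v=9: DROP (t<19-0); WM=19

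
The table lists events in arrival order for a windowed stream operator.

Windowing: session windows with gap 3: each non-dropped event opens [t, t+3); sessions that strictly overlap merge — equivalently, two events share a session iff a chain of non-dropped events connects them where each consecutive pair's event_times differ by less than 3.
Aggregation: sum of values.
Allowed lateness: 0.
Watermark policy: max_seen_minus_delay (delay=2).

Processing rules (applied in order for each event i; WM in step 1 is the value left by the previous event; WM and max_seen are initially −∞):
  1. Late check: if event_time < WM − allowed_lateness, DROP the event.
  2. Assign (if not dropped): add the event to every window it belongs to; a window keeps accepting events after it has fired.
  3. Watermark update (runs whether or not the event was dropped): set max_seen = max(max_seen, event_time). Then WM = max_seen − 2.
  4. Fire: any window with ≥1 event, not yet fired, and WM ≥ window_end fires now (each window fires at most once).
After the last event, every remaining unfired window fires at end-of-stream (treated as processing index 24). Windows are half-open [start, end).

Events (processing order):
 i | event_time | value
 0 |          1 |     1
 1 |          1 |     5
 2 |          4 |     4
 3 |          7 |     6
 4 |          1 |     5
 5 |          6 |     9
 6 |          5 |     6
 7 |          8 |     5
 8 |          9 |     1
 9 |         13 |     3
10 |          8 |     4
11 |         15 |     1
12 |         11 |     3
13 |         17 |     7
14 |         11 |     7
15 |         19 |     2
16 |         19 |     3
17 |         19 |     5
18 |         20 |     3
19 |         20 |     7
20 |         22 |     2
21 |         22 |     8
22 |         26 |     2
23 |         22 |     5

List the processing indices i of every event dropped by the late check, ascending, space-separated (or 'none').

i=0 t=1 v=1: → [1,4); WM=-1
i=1 t=1 v=5: → [1,4); WM=-1
i=2 t=4 v=4: → [4,7); WM=2
i=3 t=7 v=6: → [7,10); WM=5
i=4 t=1 v=5: DROP (t<5-0); WM=5
i=5 t=6 v=9: → [4,10); WM=5
i=6 t=5 v=6: → [4,10); WM=5
i=7 t=8 v=5: → [4,11); WM=6
i=8 t=9 v=1: → [4,12); WM=7
i=9 t=13 v=3: → [13,16); WM=11
i=10 t=8 v=4: DROP (t<11-0); WM=11
i=11 t=15 v=1: → [13,18); WM=13
i=12 t=11 v=3: DROP (t<13-0); WM=13
i=13 t=17 v=7: → [13,20); WM=15
i=14 t=11 v=7: DROP (t<15-0); WM=15
i=15 t=19 v=2: → [13,22); WM=17
i=16 t=19 v=3: → [13,22); WM=17
i=17 t=19 v=5: → [13,22); WM=17
i=18 t=20 v=3: → [13,23); WM=18
i=19 t=20 v=7: → [13,23); WM=18
i=20 t=22 v=2: → [13,25); WM=20
i=21 t=22 v=8: → [13,25); WM=20
i=22 t=26 v=2: → [26,29); WM=24
i=23 t=22 v=5: DROP (t<24-0); WM=24

4 10 12 14 23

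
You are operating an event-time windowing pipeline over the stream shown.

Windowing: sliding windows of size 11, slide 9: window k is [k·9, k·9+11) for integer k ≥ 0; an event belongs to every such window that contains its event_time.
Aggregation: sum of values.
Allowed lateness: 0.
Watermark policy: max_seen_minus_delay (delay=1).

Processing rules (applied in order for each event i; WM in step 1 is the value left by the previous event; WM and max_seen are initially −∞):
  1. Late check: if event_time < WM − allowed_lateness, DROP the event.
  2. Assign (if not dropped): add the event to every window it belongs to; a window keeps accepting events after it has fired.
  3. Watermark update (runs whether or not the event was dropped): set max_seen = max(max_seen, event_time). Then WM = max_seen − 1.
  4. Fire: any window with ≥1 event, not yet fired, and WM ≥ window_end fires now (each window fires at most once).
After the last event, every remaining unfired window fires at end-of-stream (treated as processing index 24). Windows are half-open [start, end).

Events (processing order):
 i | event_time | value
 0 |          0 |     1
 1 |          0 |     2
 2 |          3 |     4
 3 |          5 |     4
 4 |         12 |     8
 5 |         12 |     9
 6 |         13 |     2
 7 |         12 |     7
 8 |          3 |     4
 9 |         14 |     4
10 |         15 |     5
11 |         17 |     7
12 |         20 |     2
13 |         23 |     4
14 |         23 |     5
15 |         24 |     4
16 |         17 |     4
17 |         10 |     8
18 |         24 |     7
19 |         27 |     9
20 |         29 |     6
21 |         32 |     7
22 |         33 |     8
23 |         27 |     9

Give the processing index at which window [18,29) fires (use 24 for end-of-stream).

i=0 t=0 v=1: → [0,11); WM=-1
i=1 t=0 v=2: → [0,11); WM=-1
i=2 t=3 v=4: → [0,11); WM=2
i=3 t=5 v=4: → [0,11); WM=4
i=4 t=12 v=8: → [9,20); WM=11; [0,11) fires=11
i=5 t=12 v=9: → [9,20); WM=11
i=6 t=13 v=2: → [9,20); WM=12
i=7 t=12 v=7: → [9,20); WM=12
i=8 t=3 v=4: DROP (t<12-0); WM=12
i=9 t=14 v=4: → [9,20); WM=13
i=10 t=15 v=5: → [9,20); WM=14
i=11 t=17 v=7: → [9,20); WM=16
i=12 t=20 v=2: → [18,29); WM=19
i=13 t=23 v=4: → [18,29); WM=22; [9,20) fires=42
i=14 t=23 v=5: → [18,29); WM=22
i=15 t=24 v=4: → [18,29); WM=23
i=16 t=17 v=4: DROP (t<23-0); WM=23
i=17 t=10 v=8: DROP (t<23-0); WM=23
i=18 t=24 v=7: → [18,29); WM=23
i=19 t=27 v=9: → [27,38),[18,29); WM=26
i=20 t=29 v=6: → [27,38); WM=28
i=21 t=32 v=7: → [27,38); WM=31; [18,29) fires=31
i=22 t=33 v=8: → [27,38); WM=32
i=23 t=27 v=9: DROP (t<32-0); WM=32

21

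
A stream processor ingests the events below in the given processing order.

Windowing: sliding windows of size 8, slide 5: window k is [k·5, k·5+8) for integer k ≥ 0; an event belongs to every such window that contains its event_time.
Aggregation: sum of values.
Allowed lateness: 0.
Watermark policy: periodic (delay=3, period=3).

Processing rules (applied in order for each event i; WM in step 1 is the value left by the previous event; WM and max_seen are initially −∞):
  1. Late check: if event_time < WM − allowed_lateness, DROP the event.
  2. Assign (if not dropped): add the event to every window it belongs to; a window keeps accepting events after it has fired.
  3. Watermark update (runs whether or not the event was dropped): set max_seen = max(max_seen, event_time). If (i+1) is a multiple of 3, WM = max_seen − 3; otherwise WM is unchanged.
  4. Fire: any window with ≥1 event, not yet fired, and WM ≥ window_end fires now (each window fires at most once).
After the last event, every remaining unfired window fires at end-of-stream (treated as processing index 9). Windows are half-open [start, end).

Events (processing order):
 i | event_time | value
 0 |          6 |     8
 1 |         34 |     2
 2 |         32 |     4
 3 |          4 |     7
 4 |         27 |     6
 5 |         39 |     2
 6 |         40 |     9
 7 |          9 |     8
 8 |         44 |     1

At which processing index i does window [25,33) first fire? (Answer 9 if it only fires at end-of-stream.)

i=0 t=6 v=8: → [5,13),[0,8); WM=−∞
i=1 t=34 v=2: → [30,38); WM=−∞
i=2 t=32 v=4: → [30,38),[25,33); WM=31; [0,8) fires=8 [5,13) fires=8
i=3 t=4 v=7: DROP (t<31-0); WM=31
i=4 t=27 v=6: DROP (t<31-0); WM=31
i=5 t=39 v=2: → [35,43); WM=36; [25,33) fires=4
i=6 t=40 v=9: → [40,48),[35,43); WM=36
i=7 t=9 v=8: DROP (t<36-0); WM=36
i=8 t=44 v=1: → [40,48); WM=41; [30,38) fires=6

5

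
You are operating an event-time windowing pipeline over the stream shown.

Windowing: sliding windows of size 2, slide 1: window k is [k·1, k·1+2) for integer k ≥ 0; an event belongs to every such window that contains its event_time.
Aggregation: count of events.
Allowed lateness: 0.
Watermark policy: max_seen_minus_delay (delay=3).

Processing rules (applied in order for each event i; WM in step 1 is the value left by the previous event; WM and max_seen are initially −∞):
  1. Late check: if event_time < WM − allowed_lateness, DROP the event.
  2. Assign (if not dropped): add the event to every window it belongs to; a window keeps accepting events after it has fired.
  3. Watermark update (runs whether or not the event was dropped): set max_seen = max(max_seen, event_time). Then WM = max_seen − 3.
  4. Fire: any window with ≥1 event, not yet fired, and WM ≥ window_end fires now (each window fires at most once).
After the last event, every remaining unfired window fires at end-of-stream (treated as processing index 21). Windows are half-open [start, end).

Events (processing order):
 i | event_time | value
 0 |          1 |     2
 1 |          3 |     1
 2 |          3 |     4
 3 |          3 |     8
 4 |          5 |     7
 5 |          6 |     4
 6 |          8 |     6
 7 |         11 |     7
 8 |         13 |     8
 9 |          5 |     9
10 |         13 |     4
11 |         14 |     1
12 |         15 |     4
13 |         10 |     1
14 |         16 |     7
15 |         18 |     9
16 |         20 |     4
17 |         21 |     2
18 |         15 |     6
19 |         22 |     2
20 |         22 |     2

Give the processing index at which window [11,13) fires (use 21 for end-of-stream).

14

i=0 t=1 v=2: → [1,3),[0,2); WM=-2
i=1 t=3 v=1: → [3,5),[2,4); WM=0
i=2 t=3 v=4: → [3,5),[2,4); WM=0
i=3 t=3 v=8: → [3,5),[2,4); WM=0
i=4 t=5 v=7: → [5,7),[4,6); WM=2; [0,2) fires=1
i=5 t=6 v=4: → [6,8),[5,7); WM=3; [1,3) fires=1
i=6 t=8 v=6: → [8,10),[7,9); WM=5; [2,4) fires=3 [3,5) fires=3
i=7 t=11 v=7: → [11,13),[10,12); WM=8; [4,6) fires=1 [5,7) fires=2 [6,8) fires=1
i=8 t=13 v=8: → [13,15),[12,14); WM=10; [7,9) fires=1 [8,10) fires=1
i=9 t=5 v=9: DROP (t<10-0); WM=10
i=10 t=13 v=4: → [13,15),[12,14); WM=10
i=11 t=14 v=1: → [14,16),[13,15); WM=11
i=12 t=15 v=4: → [15,17),[14,16); WM=12; [10,12) fires=1
i=13 t=10 v=1: DROP (t<12-0); WM=12
i=14 t=16 v=7: → [16,18),[15,17); WM=13; [11,13) fires=1
i=15 t=18 v=9: → [18,20),[17,19); WM=15; [12,14) fires=2 [13,15) fires=3
i=16 t=20 v=4: → [20,22),[19,21); WM=17; [14,16) fires=2 [15,17) fires=2
i=17 t=21 v=2: → [21,23),[20,22); WM=18; [16,18) fires=1
i=18 t=15 v=6: DROP (t<18-0); WM=18
i=19 t=22 v=2: → [22,24),[21,23); WM=19; [17,19) fires=1
i=20 t=22 v=2: → [22,24),[21,23); WM=19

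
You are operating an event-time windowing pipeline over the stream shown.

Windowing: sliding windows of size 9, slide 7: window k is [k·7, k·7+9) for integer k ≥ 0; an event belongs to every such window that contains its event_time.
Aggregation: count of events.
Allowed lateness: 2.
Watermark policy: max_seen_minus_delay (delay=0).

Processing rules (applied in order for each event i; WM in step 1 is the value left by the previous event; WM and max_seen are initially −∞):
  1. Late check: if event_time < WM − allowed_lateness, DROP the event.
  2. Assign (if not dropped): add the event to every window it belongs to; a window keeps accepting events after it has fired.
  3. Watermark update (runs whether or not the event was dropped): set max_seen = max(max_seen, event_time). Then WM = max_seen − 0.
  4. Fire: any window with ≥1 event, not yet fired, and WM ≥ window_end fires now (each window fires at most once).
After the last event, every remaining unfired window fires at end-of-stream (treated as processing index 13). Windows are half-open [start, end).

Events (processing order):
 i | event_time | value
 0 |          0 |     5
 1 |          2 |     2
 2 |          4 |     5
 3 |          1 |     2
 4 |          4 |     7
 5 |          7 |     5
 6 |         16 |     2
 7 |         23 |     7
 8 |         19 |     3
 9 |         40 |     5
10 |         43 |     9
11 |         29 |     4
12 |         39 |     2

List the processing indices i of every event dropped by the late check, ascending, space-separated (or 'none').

3 8 11 12

i=0 t=0 v=5: → [0,9); WM=0
i=1 t=2 v=2: → [0,9); WM=2
i=2 t=4 v=5: → [0,9); WM=4
i=3 t=1 v=2: DROP (t<4-2); WM=4
i=4 t=4 v=7: → [0,9); WM=4
i=5 t=7 v=5: → [7,16),[0,9); WM=7
i=6 t=16 v=2: → [14,23); WM=16; [0,9) fires=5 [7,16) fires=1
i=7 t=23 v=7: → [21,30); WM=23; [14,23) fires=1
i=8 t=19 v=3: DROP (t<23-2); WM=23
i=9 t=40 v=5: → [35,44); WM=40; [21,30) fires=1
i=10 t=43 v=9: → [42,51),[35,44); WM=43
i=11 t=29 v=4: DROP (t<43-2); WM=43
i=12 t=39 v=2: DROP (t<43-2); WM=43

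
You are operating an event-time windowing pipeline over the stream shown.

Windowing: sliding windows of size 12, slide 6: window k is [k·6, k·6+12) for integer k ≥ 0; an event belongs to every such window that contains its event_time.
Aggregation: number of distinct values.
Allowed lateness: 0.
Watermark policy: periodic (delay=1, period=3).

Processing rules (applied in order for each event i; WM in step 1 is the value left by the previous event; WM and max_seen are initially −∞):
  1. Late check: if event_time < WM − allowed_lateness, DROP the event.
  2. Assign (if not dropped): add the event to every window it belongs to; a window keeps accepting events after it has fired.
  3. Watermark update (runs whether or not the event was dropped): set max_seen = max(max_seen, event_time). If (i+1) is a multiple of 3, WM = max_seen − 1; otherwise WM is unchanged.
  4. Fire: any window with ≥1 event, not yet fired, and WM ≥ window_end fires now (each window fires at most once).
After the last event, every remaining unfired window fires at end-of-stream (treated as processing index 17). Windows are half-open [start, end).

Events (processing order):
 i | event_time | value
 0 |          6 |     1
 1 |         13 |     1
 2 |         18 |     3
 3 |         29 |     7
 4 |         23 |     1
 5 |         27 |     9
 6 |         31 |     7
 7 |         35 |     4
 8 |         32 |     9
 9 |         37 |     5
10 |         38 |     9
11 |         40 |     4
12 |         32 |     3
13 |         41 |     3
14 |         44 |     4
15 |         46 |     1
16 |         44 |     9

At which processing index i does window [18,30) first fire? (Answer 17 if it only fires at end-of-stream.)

8

i=0 t=6 v=1: → [6,18),[0,12); WM=−∞
i=1 t=13 v=1: → [12,24),[6,18); WM=−∞
i=2 t=18 v=3: → [18,30),[12,24); WM=17; [0,12) fires=1
i=3 t=29 v=7: → [24,36),[18,30); WM=17
i=4 t=23 v=1: → [18,30),[12,24); WM=17
i=5 t=27 v=9: → [24,36),[18,30); WM=28; [6,18) fires=1 [12,24) fires=2
i=6 t=31 v=7: → [30,42),[24,36); WM=28
i=7 t=35 v=4: → [30,42),[24,36); WM=28
i=8 t=32 v=9: → [30,42),[24,36); WM=34; [18,30) fires=4
i=9 t=37 v=5: → [36,48),[30,42); WM=34
i=10 t=38 v=9: → [36,48),[30,42); WM=34
i=11 t=40 v=4: → [36,48),[30,42); WM=39; [24,36) fires=3
i=12 t=32 v=3: DROP (t<39-0); WM=39
i=13 t=41 v=3: → [36,48),[30,42); WM=39
i=14 t=44 v=4: → [42,54),[36,48); WM=43; [30,42) fires=5
i=15 t=46 v=1: → [42,54),[36,48); WM=43
i=16 t=44 v=9: → [42,54),[36,48); WM=43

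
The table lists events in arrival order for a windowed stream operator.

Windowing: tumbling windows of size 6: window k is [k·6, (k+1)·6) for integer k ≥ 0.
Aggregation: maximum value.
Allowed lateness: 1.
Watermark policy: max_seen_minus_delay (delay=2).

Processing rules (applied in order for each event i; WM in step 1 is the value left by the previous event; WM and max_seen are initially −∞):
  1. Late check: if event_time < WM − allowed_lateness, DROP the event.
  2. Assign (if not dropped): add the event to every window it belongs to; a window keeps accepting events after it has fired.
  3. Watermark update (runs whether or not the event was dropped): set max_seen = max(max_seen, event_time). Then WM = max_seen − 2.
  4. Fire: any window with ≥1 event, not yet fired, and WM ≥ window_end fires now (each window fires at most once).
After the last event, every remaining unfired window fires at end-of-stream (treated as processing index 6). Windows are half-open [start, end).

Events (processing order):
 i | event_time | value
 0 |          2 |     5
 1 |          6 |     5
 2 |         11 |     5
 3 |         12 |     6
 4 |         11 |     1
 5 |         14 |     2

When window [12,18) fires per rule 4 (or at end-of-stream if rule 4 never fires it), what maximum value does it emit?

i=0 t=2 v=5: → [0,6); WM=0
i=1 t=6 v=5: → [6,12); WM=4
i=2 t=11 v=5: → [6,12); WM=9; [0,6) fires=5
i=3 t=12 v=6: → [12,18); WM=10
i=4 t=11 v=1: → [6,12); WM=10
i=5 t=14 v=2: → [12,18); WM=12; [6,12) fires=5

6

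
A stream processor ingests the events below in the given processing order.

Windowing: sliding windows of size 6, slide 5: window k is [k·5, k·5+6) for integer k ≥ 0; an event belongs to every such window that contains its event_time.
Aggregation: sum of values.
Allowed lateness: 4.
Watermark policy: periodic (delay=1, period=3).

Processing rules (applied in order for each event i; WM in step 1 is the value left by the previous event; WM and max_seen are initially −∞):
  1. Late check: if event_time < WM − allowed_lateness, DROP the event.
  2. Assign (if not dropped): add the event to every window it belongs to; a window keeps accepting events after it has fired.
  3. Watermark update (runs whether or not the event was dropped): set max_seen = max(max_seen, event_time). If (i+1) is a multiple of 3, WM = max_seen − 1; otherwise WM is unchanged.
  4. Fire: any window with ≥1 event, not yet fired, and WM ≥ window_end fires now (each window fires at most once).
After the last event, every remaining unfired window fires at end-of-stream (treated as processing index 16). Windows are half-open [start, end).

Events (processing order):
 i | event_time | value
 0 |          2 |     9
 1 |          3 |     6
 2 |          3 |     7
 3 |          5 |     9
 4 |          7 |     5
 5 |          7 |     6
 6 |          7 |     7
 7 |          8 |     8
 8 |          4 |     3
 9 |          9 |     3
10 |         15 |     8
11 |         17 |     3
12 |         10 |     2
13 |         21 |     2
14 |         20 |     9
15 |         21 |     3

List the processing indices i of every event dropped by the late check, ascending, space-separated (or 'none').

i=0 t=2 v=9: → [0,6); WM=−∞
i=1 t=3 v=6: → [0,6); WM=−∞
i=2 t=3 v=7: → [0,6); WM=2
i=3 t=5 v=9: → [5,11),[0,6); WM=2
i=4 t=7 v=5: → [5,11); WM=2
i=5 t=7 v=6: → [5,11); WM=6; [0,6) fires=31
i=6 t=7 v=7: → [5,11); WM=6
i=7 t=8 v=8: → [5,11); WM=6
i=8 t=4 v=3: → [0,6); WM=7
i=9 t=9 v=3: → [5,11); WM=7
i=10 t=15 v=8: → [15,21),[10,16); WM=7
i=11 t=17 v=3: → [15,21); WM=16; [5,11) fires=38 [10,16) fires=8
i=12 t=10 v=2: DROP (t<16-4); WM=16
i=13 t=21 v=2: → [20,26); WM=16
i=14 t=20 v=9: → [20,26),[15,21); WM=20
i=15 t=21 v=3: → [20,26); WM=20

12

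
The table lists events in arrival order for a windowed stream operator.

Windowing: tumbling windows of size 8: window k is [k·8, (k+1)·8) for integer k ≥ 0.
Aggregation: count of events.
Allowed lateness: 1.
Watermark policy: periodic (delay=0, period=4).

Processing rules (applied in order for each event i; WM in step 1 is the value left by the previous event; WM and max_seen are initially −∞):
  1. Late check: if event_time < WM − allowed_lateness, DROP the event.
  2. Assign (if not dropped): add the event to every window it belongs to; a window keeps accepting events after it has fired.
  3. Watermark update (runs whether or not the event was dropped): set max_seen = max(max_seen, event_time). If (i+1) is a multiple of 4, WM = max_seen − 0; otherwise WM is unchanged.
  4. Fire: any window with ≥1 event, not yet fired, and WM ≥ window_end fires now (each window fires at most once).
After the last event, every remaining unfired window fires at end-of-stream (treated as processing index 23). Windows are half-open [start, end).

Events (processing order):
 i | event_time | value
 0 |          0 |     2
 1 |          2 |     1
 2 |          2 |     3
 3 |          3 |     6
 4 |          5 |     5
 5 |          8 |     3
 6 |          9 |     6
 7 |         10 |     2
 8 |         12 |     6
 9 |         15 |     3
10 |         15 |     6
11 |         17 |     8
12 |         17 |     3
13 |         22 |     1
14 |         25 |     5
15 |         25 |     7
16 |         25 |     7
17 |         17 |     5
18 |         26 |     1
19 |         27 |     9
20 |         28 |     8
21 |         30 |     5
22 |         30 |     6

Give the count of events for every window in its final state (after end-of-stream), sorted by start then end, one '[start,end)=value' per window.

i=0 t=0 v=2: → [0,8); WM=−∞
i=1 t=2 v=1: → [0,8); WM=−∞
i=2 t=2 v=3: → [0,8); WM=−∞
i=3 t=3 v=6: → [0,8); WM=3
i=4 t=5 v=5: → [0,8); WM=3
i=5 t=8 v=3: → [8,16); WM=3
i=6 t=9 v=6: → [8,16); WM=3
i=7 t=10 v=2: → [8,16); WM=10; [0,8) fires=5
i=8 t=12 v=6: → [8,16); WM=10
i=9 t=15 v=3: → [8,16); WM=10
i=10 t=15 v=6: → [8,16); WM=10
i=11 t=17 v=8: → [16,24); WM=17; [8,16) fires=6
i=12 t=17 v=3: → [16,24); WM=17
i=13 t=22 v=1: → [16,24); WM=17
i=14 t=25 v=5: → [24,32); WM=17
i=15 t=25 v=7: → [24,32); WM=25; [16,24) fires=3
i=16 t=25 v=7: → [24,32); WM=25
i=17 t=17 v=5: DROP (t<25-1); WM=25
i=18 t=26 v=1: → [24,32); WM=25
i=19 t=27 v=9: → [24,32); WM=27
i=20 t=28 v=8: → [24,32); WM=27
i=21 t=30 v=5: → [24,32); WM=27
i=22 t=30 v=6: → [24,32); WM=27

[0,8)=5 [8,16)=6 [16,24)=3 [24,32)=8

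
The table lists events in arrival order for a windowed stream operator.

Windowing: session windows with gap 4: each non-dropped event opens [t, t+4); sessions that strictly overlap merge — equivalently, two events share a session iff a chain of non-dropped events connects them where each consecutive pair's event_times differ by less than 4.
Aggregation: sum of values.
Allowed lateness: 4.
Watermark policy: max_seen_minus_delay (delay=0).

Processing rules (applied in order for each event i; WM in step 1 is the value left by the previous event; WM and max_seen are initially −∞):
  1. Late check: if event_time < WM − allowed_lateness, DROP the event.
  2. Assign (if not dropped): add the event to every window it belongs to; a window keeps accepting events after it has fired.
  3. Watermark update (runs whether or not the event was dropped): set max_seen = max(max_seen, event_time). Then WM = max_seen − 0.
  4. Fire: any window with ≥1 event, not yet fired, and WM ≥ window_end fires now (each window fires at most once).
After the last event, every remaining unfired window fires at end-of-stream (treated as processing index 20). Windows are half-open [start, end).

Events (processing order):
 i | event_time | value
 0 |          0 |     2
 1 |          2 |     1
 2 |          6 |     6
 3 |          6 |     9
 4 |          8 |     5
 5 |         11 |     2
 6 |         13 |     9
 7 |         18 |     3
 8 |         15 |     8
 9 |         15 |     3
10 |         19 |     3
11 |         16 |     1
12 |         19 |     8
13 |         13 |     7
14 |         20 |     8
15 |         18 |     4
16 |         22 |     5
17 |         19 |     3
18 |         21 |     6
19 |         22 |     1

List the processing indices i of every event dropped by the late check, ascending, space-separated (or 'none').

i=0 t=0 v=2: → [0,4); WM=0
i=1 t=2 v=1: → [0,6); WM=2
i=2 t=6 v=6: → [6,10); WM=6
i=3 t=6 v=9: → [6,10); WM=6
i=4 t=8 v=5: → [6,12); WM=8
i=5 t=11 v=2: → [6,15); WM=11
i=6 t=13 v=9: → [6,17); WM=13
i=7 t=18 v=3: → [18,22); WM=18
i=8 t=15 v=8: → [6,22); WM=18
i=9 t=15 v=3: → [6,22); WM=18
i=10 t=19 v=3: → [6,23); WM=19
i=11 t=16 v=1: → [6,23); WM=19
i=12 t=19 v=8: → [6,23); WM=19
i=13 t=13 v=7: DROP (t<19-4); WM=19
i=14 t=20 v=8: → [6,24); WM=20
i=15 t=18 v=4: → [6,24); WM=20
i=16 t=22 v=5: → [6,26); WM=22
i=17 t=19 v=3: → [6,26); WM=22
i=18 t=21 v=6: → [6,26); WM=22
i=19 t=22 v=1: → [6,26); WM=22

13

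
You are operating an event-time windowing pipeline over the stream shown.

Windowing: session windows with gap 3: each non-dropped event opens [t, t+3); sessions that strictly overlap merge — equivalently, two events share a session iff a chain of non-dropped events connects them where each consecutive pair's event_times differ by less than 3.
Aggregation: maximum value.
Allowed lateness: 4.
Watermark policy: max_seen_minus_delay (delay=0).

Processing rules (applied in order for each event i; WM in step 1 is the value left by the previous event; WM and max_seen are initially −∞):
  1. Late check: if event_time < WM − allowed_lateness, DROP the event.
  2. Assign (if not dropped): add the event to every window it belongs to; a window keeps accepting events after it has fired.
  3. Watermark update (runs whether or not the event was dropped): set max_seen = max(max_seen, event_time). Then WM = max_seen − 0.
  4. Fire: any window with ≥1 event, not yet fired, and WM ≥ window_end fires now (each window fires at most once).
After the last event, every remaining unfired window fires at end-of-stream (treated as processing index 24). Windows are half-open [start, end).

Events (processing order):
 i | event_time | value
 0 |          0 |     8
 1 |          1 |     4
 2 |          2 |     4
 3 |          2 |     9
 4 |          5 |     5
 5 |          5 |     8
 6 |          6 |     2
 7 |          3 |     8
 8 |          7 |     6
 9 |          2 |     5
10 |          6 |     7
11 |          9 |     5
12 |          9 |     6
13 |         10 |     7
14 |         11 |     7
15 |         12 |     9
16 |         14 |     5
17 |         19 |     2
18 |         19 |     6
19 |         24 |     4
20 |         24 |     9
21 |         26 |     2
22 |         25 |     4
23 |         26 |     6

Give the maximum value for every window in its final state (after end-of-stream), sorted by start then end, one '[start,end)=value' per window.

i=0 t=0 v=8: → [0,3); WM=0
i=1 t=1 v=4: → [0,4); WM=1
i=2 t=2 v=4: → [0,5); WM=2
i=3 t=2 v=9: → [0,5); WM=2
i=4 t=5 v=5: → [5,8); WM=5
i=5 t=5 v=8: → [5,8); WM=5
i=6 t=6 v=2: → [5,9); WM=6
i=7 t=3 v=8: → [0,9); WM=6
i=8 t=7 v=6: → [0,10); WM=7
i=9 t=2 v=5: DROP (t<7-4); WM=7
i=10 t=6 v=7: → [0,10); WM=7
i=11 t=9 v=5: → [0,12); WM=9
i=12 t=9 v=6: → [0,12); WM=9
i=13 t=10 v=7: → [0,13); WM=10
i=14 t=11 v=7: → [0,14); WM=11
i=15 t=12 v=9: → [0,15); WM=12
i=16 t=14 v=5: → [0,17); WM=14
i=17 t=19 v=2: → [19,22); WM=19
i=18 t=19 v=6: → [19,22); WM=19
i=19 t=24 v=4: → [24,27); WM=24
i=20 t=24 v=9: → [24,27); WM=24
i=21 t=26 v=2: → [24,29); WM=26
i=22 t=25 v=4: → [24,29); WM=26
i=23 t=26 v=6: → [24,29); WM=26

[0,17)=9 [19,22)=6 [24,29)=9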